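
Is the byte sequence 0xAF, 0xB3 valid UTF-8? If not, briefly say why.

Byte 0xAF = 10101111 has the form 10xxxxxx — a continuation byte — but there is no preceding leading byte.

invalid (continuation byte with no leading byte)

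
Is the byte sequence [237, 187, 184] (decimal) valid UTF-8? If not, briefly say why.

Structurally a 3-byte sequence; payload = 0xDEF8.
But 0xDEF8 is in U+D800–U+DFFF, the surrogate range. Surrogates are not Unicode scalar values and are forbidden in UTF-8.

invalid (encodes a surrogate (U+D800–U+DFFF))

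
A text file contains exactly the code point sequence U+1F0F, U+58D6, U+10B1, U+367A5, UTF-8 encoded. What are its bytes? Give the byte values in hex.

U+1F0F: 3-byte form → E1 BC 8F.
U+58D6: 3-byte form → E5 A3 96.
U+10B1: 3-byte form → E1 82 B1.
U+367A5: 4-byte form → F0 B6 9E A5.
Concatenated (13 bytes): E1 BC 8F E5 A3 96 E1 82 B1 F0 B6 9E A5.

E1 BC 8F E5 A3 96 E1 82 B1 F0 B6 9E A5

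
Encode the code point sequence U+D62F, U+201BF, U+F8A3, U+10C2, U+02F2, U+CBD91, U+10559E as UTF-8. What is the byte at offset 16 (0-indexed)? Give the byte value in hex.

U+D62F → 3-byte form ED 98 AF at offsets 0–2.
U+201BF → 4-byte form F0 A0 86 BF at offsets 3–6.
U+F8A3 → 3-byte form EF A2 A3 at offsets 7–9.
U+10C2 → 3-byte form E1 83 82 at offsets 10–12.
U+02F2 → 2-byte form CB B2 at offsets 13–14.
U+CBD91 → 4-byte form F3 8B B6 91 at offsets 15–18.
Offset 16 falls in char 6's range; it's byte 2 of F3 8B B6 91 = 0x8B.

0x8B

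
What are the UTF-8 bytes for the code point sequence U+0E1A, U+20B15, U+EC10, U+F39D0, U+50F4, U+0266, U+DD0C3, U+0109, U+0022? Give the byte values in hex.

U+0E1A: 3-byte form → E0 B8 9A.
U+20B15: 4-byte form → F0 A0 AC 95.
U+EC10: 3-byte form → EE B0 90.
U+F39D0: 4-byte form → F3 B3 A7 90.
U+50F4: 3-byte form → E5 83 B4.
U+0266: 2-byte form → C9 A6.
U+DD0C3: 4-byte form → F3 9D 83 83.
U+0109: 2-byte form → C4 89.
U+0022: 1-byte form → 22.
Concatenated (26 bytes): E0 B8 9A F0 A0 AC 95 EE B0 90 F3 B3 A7 90 E5 83 B4 C9 A6 F3 9D 83 83 C4 89 22.

E0 B8 9A F0 A0 AC 95 EE B0 90 F3 B3 A7 90 E5 83 B4 C9 A6 F3 9D 83 83 C4 89 22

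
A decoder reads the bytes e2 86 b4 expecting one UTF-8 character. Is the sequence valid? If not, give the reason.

valid

Leading byte 0xE2 = 11100010 → 3-byte form.
Continuation bytes 0x86=10000110, 0xB4=10110100 all match 10xxxxxx.
Decoded value 0x21B4 is ≥ 0x800 (shortest form) and not a surrogate.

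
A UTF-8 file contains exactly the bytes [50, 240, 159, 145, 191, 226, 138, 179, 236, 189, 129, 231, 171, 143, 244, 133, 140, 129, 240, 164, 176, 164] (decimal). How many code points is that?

Byte at offset 0: 0x32 = 00110010 → 1-byte char (#1). Advance 1.
Byte at offset 1: 0xF0 = 11110000 → 4-byte char (#2). Advance 4.
Byte at offset 5: 0xE2 = 11100010 → 3-byte char (#3). Advance 3.
Byte at offset 8: 0xEC = 11101100 → 3-byte char (#4). Advance 3.
Byte at offset 11: 0xE7 = 11100111 → 3-byte char (#5). Advance 3.
Byte at offset 14: 0xF4 = 11110100 → 4-byte char (#6). Advance 4.
Byte at offset 18: 0xF0 = 11110000 → 4-byte char (#7). Advance 4.
Reached end at offset 22 after 7 code points.

7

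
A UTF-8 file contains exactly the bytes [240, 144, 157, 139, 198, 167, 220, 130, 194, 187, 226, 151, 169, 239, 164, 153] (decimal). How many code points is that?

6

Byte at offset 0: 0xF0 = 11110000 → 4-byte char (#1). Advance 4.
Byte at offset 4: 0xC6 = 11000110 → 2-byte char (#2). Advance 2.
Byte at offset 6: 0xDC = 11011100 → 2-byte char (#3). Advance 2.
Byte at offset 8: 0xC2 = 11000010 → 2-byte char (#4). Advance 2.
Byte at offset 10: 0xE2 = 11100010 → 3-byte char (#5). Advance 3.
Byte at offset 13: 0xEF = 11101111 → 3-byte char (#6). Advance 3.
Reached end at offset 16 after 6 code points.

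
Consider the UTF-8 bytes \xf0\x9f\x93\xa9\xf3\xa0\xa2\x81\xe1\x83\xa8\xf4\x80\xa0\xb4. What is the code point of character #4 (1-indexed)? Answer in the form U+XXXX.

Offset 0: leading byte 0xF0 = 11110000 → 4-byte char #1 = F0 9F 93 A9.
Offset 4: leading byte 0xF3 = 11110011 → 4-byte char #2 = F3 A0 A2 81.
Offset 8: leading byte 0xE1 = 11100001 → 3-byte char #3 = E1 83 A8.
Offset 11: leading byte 0xF4 = 11110100 → 4-byte char #4 = F4 80 A0 B4.
Leading byte 0xF4 = 11110100 matches 11110xxx → 4-byte sequence.
Byte 1: 0xF4 = 11110100, payload 100 (3 bits).
Byte 2: 0x80 = 10000000 (10xxxxxx ✓), payload 000000.
Byte 3: 0xA0 = 10100000 (10xxxxxx ✓), payload 100000.
Byte 4: 0xB4 = 10110100 (10xxxxxx ✓), payload 110100.
Concatenate: 100000000100000110100 = 0x100834 (21 bits → U+100834).

U+100834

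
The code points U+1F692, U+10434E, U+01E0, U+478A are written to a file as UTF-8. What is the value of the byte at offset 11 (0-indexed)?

U+1F692 → 4-byte form F0 9F 9A 92 at offsets 0–3.
U+10434E → 4-byte form F4 84 8D 8E at offsets 4–7.
U+01E0 → 2-byte form C7 A0 at offsets 8–9.
U+478A → 3-byte form E4 9E 8A at offsets 10–12.
Offset 11 falls in char 4's range; it's byte 2 of E4 9E 8A = 0x9E.

0x9E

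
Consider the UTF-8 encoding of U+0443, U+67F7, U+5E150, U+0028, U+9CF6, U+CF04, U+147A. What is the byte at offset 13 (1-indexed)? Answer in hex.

1-indexed offset 13 is 0-indexed offset 12.
U+0443 → 2-byte form D1 83 at offsets 0–1.
U+67F7 → 3-byte form E6 9F B7 at offsets 2–4.
U+5E150 → 4-byte form F1 9E 85 90 at offsets 5–8.
U+0028 → 1-byte form 28 at offsets 9–9.
U+9CF6 → 3-byte form E9 B3 B6 at offsets 10–12.
Offset 12 falls in char 5's range; it's byte 3 of E9 B3 B6 = 0xB6.

0xB6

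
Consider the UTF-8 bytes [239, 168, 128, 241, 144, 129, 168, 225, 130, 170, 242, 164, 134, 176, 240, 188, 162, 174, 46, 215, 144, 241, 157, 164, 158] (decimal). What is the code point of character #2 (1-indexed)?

Offset 0: leading byte 0xEF = 11101111 → 3-byte char #1 = EF A8 80.
Offset 3: leading byte 0xF1 = 11110001 → 4-byte char #2 = F1 90 81 A8.
Leading byte 0xF1 = 11110001 matches 11110xxx → 4-byte sequence.
Byte 1: 0xF1 = 11110001, payload 001 (3 bits).
Byte 2: 0x90 = 10010000 (10xxxxxx ✓), payload 010000.
Byte 3: 0x81 = 10000001 (10xxxxxx ✓), payload 000001.
Byte 4: 0xA8 = 10101000 (10xxxxxx ✓), payload 101000.
Concatenate: 001010000000001101000 = 0x50068 (21 bits → U+50068).

U+50068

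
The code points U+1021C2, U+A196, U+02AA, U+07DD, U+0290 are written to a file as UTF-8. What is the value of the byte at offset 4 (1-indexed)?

0x82

1-indexed offset 4 is 0-indexed offset 3.
U+1021C2 → 4-byte form F4 82 87 82 at offsets 0–3.
Offset 3 falls in char 1's range; it's byte 4 of F4 82 87 82 = 0x82.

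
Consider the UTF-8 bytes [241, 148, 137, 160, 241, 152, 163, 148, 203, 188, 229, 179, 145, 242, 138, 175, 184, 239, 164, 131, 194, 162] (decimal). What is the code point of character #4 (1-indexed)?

Offset 0: leading byte 0xF1 = 11110001 → 4-byte char #1 = F1 94 89 A0.
Offset 4: leading byte 0xF1 = 11110001 → 4-byte char #2 = F1 98 A3 94.
Offset 8: leading byte 0xCB = 11001011 → 2-byte char #3 = CB BC.
Offset 10: leading byte 0xE5 = 11100101 → 3-byte char #4 = E5 B3 91.
Leading byte 0xE5 = 11100101 matches 1110xxxx → 3-byte sequence.
Byte 1: 0xE5 = 11100101, payload 0101 (4 bits).
Byte 2: 0xB3 = 10110011 (10xxxxxx ✓), payload 110011.
Byte 3: 0x91 = 10010001 (10xxxxxx ✓), payload 010001.
Concatenate: 0101110011010001 = 0x5CD1 (16 bits → U+5CD1).

U+5CD1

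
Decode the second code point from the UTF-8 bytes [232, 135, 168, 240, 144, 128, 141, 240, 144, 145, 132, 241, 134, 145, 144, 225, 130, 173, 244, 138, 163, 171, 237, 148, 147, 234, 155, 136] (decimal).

U+1000D

Offset 0: leading byte 0xE8 = 11101000 → 3-byte char #1 = E8 87 A8.
Offset 3: leading byte 0xF0 = 11110000 → 4-byte char #2 = F0 90 80 8D.
Leading byte 0xF0 = 11110000 matches 11110xxx → 4-byte sequence.
Byte 1: 0xF0 = 11110000, payload 000 (3 bits).
Byte 2: 0x90 = 10010000 (10xxxxxx ✓), payload 010000.
Byte 3: 0x80 = 10000000 (10xxxxxx ✓), payload 000000.
Byte 4: 0x8D = 10001101 (10xxxxxx ✓), payload 001101.
Concatenate: 000010000000000001101 = 0x1000D (21 bits → U+1000D).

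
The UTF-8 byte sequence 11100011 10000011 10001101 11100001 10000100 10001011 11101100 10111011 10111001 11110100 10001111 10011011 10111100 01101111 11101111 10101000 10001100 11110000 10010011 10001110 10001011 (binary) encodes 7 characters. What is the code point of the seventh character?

U+1338B

Offset 0: leading byte 0xE3 = 11100011 → 3-byte char #1 = E3 83 8D.
Offset 3: leading byte 0xE1 = 11100001 → 3-byte char #2 = E1 84 8B.
Offset 6: leading byte 0xEC = 11101100 → 3-byte char #3 = EC BB B9.
Offset 9: leading byte 0xF4 = 11110100 → 4-byte char #4 = F4 8F 9B BC.
Offset 13: leading byte 0x6F = 01101111 → 1-byte char #5 = 6F.
Offset 14: leading byte 0xEF = 11101111 → 3-byte char #6 = EF A8 8C.
Offset 17: leading byte 0xF0 = 11110000 → 4-byte char #7 = F0 93 8E 8B.
Leading byte 0xF0 = 11110000 matches 11110xxx → 4-byte sequence.
Byte 1: 0xF0 = 11110000, payload 000 (3 bits).
Byte 2: 0x93 = 10010011 (10xxxxxx ✓), payload 010011.
Byte 3: 0x8E = 10001110 (10xxxxxx ✓), payload 001110.
Byte 4: 0x8B = 10001011 (10xxxxxx ✓), payload 001011.
Concatenate: 000010011001110001011 = 0x1338B (21 bits → U+1338B).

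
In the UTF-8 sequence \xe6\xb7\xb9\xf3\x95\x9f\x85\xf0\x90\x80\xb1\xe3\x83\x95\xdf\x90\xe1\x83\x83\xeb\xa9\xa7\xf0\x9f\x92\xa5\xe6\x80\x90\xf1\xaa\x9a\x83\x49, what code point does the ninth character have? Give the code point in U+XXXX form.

U+6010

Offset 0: leading byte 0xE6 = 11100110 → 3-byte char #1 = E6 B7 B9.
Offset 3: leading byte 0xF3 = 11110011 → 4-byte char #2 = F3 95 9F 85.
Offset 7: leading byte 0xF0 = 11110000 → 4-byte char #3 = F0 90 80 B1.
Offset 11: leading byte 0xE3 = 11100011 → 3-byte char #4 = E3 83 95.
Offset 14: leading byte 0xDF = 11011111 → 2-byte char #5 = DF 90.
Offset 16: leading byte 0xE1 = 11100001 → 3-byte char #6 = E1 83 83.
Offset 19: leading byte 0xEB = 11101011 → 3-byte char #7 = EB A9 A7.
Offset 22: leading byte 0xF0 = 11110000 → 4-byte char #8 = F0 9F 92 A5.
Offset 26: leading byte 0xE6 = 11100110 → 3-byte char #9 = E6 80 90.
Leading byte 0xE6 = 11100110 matches 1110xxxx → 3-byte sequence.
Byte 1: 0xE6 = 11100110, payload 0110 (4 bits).
Byte 2: 0x80 = 10000000 (10xxxxxx ✓), payload 000000.
Byte 3: 0x90 = 10010000 (10xxxxxx ✓), payload 010000.
Concatenate: 0110000000010000 = 0x6010 (16 bits → U+6010).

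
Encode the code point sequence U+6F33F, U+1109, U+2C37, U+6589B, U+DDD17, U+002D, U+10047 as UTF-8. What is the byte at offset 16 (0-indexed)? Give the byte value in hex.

U+6F33F → 4-byte form F1 AF 8C BF at offsets 0–3.
U+1109 → 3-byte form E1 84 89 at offsets 4–6.
U+2C37 → 3-byte form E2 B0 B7 at offsets 7–9.
U+6589B → 4-byte form F1 A5 A2 9B at offsets 10–13.
U+DDD17 → 4-byte form F3 9D B4 97 at offsets 14–17.
Offset 16 falls in char 5's range; it's byte 3 of F3 9D B4 97 = 0xB4.

0xB4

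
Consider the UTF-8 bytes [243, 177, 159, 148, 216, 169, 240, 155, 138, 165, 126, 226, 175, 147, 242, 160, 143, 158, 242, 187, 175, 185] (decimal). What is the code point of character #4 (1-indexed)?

U+007E

Offset 0: leading byte 0xF3 = 11110011 → 4-byte char #1 = F3 B1 9F 94.
Offset 4: leading byte 0xD8 = 11011000 → 2-byte char #2 = D8 A9.
Offset 6: leading byte 0xF0 = 11110000 → 4-byte char #3 = F0 9B 8A A5.
Offset 10: leading byte 0x7E = 01111110 → 1-byte char #4 = 7E.
Leading byte 0x7E = 01111110 matches 0xxxxxxx → 1-byte sequence.
Byte 1: 0x7E = 01111110, payload 1111110 (7 bits).
Concatenate: 1111110 = 0x7E (7 bits → U+007E).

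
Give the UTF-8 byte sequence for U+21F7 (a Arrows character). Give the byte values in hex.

E2 87 B7

U+21F7 = 0x21F7 = 8695 decimal. In range U+0800–U+FFFF → 3-byte form: 1110xxxx 10xxxxxx 10xxxxxx.
Binary (16 bits): 0010000111110111.
Split 4+6+6: 0010 | 000111 | 110111.
Byte 1: 11100010 = 0xE2.
Byte 2: 10000111 = 0x87.
Byte 3: 10110111 = 0xB7.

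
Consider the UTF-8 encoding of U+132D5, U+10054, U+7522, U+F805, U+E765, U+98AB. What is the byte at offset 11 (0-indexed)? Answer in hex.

0xEF

U+132D5 → 4-byte form F0 93 8B 95 at offsets 0–3.
U+10054 → 4-byte form F0 90 81 94 at offsets 4–7.
U+7522 → 3-byte form E7 94 A2 at offsets 8–10.
U+F805 → 3-byte form EF A0 85 at offsets 11–13.
Offset 11 falls in char 4's range; it's byte 1 of EF A0 85 = 0xEF.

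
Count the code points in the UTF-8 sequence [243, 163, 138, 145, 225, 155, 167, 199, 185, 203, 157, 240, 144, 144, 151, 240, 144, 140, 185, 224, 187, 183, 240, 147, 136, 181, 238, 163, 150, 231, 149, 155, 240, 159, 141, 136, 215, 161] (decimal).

Byte at offset 0: 0xF3 = 11110011 → 4-byte char (#1). Advance 4.
Byte at offset 4: 0xE1 = 11100001 → 3-byte char (#2). Advance 3.
Byte at offset 7: 0xC7 = 11000111 → 2-byte char (#3). Advance 2.
Byte at offset 9: 0xCB = 11001011 → 2-byte char (#4). Advance 2.
Byte at offset 11: 0xF0 = 11110000 → 4-byte char (#5). Advance 4.
Byte at offset 15: 0xF0 = 11110000 → 4-byte char (#6). Advance 4.
Byte at offset 19: 0xE0 = 11100000 → 3-byte char (#7). Advance 3.
Byte at offset 22: 0xF0 = 11110000 → 4-byte char (#8). Advance 4.
Byte at offset 26: 0xEE = 11101110 → 3-byte char (#9). Advance 3.
Byte at offset 29: 0xE7 = 11100111 → 3-byte char (#10). Advance 3.
Byte at offset 32: 0xF0 = 11110000 → 4-byte char (#11). Advance 4.
Byte at offset 36: 0xD7 = 11010111 → 2-byte char (#12). Advance 2.
Reached end at offset 38 after 12 code points.

12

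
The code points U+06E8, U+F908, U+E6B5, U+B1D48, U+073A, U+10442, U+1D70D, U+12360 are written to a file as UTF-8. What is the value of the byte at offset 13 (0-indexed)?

0xBA

U+06E8 → 2-byte form DB A8 at offsets 0–1.
U+F908 → 3-byte form EF A4 88 at offsets 2–4.
U+E6B5 → 3-byte form EE 9A B5 at offsets 5–7.
U+B1D48 → 4-byte form F2 B1 B5 88 at offsets 8–11.
U+073A → 2-byte form DC BA at offsets 12–13.
Offset 13 falls in char 5's range; it's byte 2 of DC BA = 0xBA.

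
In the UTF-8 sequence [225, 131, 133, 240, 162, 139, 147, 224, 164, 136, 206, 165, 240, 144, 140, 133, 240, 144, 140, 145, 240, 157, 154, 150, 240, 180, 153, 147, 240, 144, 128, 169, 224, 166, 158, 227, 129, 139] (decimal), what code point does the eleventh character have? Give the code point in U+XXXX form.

U+304B

Offset 0: leading byte 0xE1 = 11100001 → 3-byte char #1 = E1 83 85.
Offset 3: leading byte 0xF0 = 11110000 → 4-byte char #2 = F0 A2 8B 93.
Offset 7: leading byte 0xE0 = 11100000 → 3-byte char #3 = E0 A4 88.
Offset 10: leading byte 0xCE = 11001110 → 2-byte char #4 = CE A5.
Offset 12: leading byte 0xF0 = 11110000 → 4-byte char #5 = F0 90 8C 85.
Offset 16: leading byte 0xF0 = 11110000 → 4-byte char #6 = F0 90 8C 91.
Offset 20: leading byte 0xF0 = 11110000 → 4-byte char #7 = F0 9D 9A 96.
Offset 24: leading byte 0xF0 = 11110000 → 4-byte char #8 = F0 B4 99 93.
Offset 28: leading byte 0xF0 = 11110000 → 4-byte char #9 = F0 90 80 A9.
Offset 32: leading byte 0xE0 = 11100000 → 3-byte char #10 = E0 A6 9E.
Offset 35: leading byte 0xE3 = 11100011 → 3-byte char #11 = E3 81 8B.
Leading byte 0xE3 = 11100011 matches 1110xxxx → 3-byte sequence.
Byte 1: 0xE3 = 11100011, payload 0011 (4 bits).
Byte 2: 0x81 = 10000001 (10xxxxxx ✓), payload 000001.
Byte 3: 0x8B = 10001011 (10xxxxxx ✓), payload 001011.
Concatenate: 0011000001001011 = 0x304B (16 bits → U+304B).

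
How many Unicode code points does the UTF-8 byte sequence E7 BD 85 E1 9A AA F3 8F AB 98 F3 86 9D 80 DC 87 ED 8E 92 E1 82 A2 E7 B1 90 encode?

8

Byte at offset 0: 0xE7 = 11100111 → 3-byte char (#1). Advance 3.
Byte at offset 3: 0xE1 = 11100001 → 3-byte char (#2). Advance 3.
Byte at offset 6: 0xF3 = 11110011 → 4-byte char (#3). Advance 4.
Byte at offset 10: 0xF3 = 11110011 → 4-byte char (#4). Advance 4.
Byte at offset 14: 0xDC = 11011100 → 2-byte char (#5). Advance 2.
Byte at offset 16: 0xED = 11101101 → 3-byte char (#6). Advance 3.
Byte at offset 19: 0xE1 = 11100001 → 3-byte char (#7). Advance 3.
Byte at offset 22: 0xE7 = 11100111 → 3-byte char (#8). Advance 3.
Reached end at offset 25 after 8 code points.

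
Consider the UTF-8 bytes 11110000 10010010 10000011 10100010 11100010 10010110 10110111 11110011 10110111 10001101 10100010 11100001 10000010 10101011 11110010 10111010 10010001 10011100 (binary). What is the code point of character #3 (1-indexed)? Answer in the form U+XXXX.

Offset 0: leading byte 0xF0 = 11110000 → 4-byte char #1 = F0 92 83 A2.
Offset 4: leading byte 0xE2 = 11100010 → 3-byte char #2 = E2 96 B7.
Offset 7: leading byte 0xF3 = 11110011 → 4-byte char #3 = F3 B7 8D A2.
Leading byte 0xF3 = 11110011 matches 11110xxx → 4-byte sequence.
Byte 1: 0xF3 = 11110011, payload 011 (3 bits).
Byte 2: 0xB7 = 10110111 (10xxxxxx ✓), payload 110111.
Byte 3: 0x8D = 10001101 (10xxxxxx ✓), payload 001101.
Byte 4: 0xA2 = 10100010 (10xxxxxx ✓), payload 100010.
Concatenate: 011110111001101100010 = 0xF7362 (21 bits → U+F7362).

U+F7362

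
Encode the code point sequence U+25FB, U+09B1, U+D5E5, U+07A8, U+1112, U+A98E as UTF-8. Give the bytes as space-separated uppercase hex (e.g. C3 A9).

E2 97 BB E0 A6 B1 ED 97 A5 DE A8 E1 84 92 EA A6 8E

U+25FB: 3-byte form → E2 97 BB.
U+09B1: 3-byte form → E0 A6 B1.
U+D5E5: 3-byte form → ED 97 A5.
U+07A8: 2-byte form → DE A8.
U+1112: 3-byte form → E1 84 92.
U+A98E: 3-byte form → EA A6 8E.
Concatenated (17 bytes): E2 97 BB E0 A6 B1 ED 97 A5 DE A8 E1 84 92 EA A6 8E.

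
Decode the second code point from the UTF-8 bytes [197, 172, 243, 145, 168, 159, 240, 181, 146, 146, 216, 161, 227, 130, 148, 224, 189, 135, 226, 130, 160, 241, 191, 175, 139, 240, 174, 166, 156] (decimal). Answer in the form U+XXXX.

Offset 0: leading byte 0xC5 = 11000101 → 2-byte char #1 = C5 AC.
Offset 2: leading byte 0xF3 = 11110011 → 4-byte char #2 = F3 91 A8 9F.
Leading byte 0xF3 = 11110011 matches 11110xxx → 4-byte sequence.
Byte 1: 0xF3 = 11110011, payload 011 (3 bits).
Byte 2: 0x91 = 10010001 (10xxxxxx ✓), payload 010001.
Byte 3: 0xA8 = 10101000 (10xxxxxx ✓), payload 101000.
Byte 4: 0x9F = 10011111 (10xxxxxx ✓), payload 011111.
Concatenate: 011010001101000011111 = 0xD1A1F (21 bits → U+D1A1F).

U+D1A1F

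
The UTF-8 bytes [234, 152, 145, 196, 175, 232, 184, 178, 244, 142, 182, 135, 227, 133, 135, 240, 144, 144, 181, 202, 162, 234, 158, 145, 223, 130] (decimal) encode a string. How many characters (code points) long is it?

Byte at offset 0: 0xEA = 11101010 → 3-byte char (#1). Advance 3.
Byte at offset 3: 0xC4 = 11000100 → 2-byte char (#2). Advance 2.
Byte at offset 5: 0xE8 = 11101000 → 3-byte char (#3). Advance 3.
Byte at offset 8: 0xF4 = 11110100 → 4-byte char (#4). Advance 4.
Byte at offset 12: 0xE3 = 11100011 → 3-byte char (#5). Advance 3.
Byte at offset 15: 0xF0 = 11110000 → 4-byte char (#6). Advance 4.
Byte at offset 19: 0xCA = 11001010 → 2-byte char (#7). Advance 2.
Byte at offset 21: 0xEA = 11101010 → 3-byte char (#8). Advance 3.
Byte at offset 24: 0xDF = 11011111 → 2-byte char (#9). Advance 2.
Reached end at offset 26 after 9 code points.

9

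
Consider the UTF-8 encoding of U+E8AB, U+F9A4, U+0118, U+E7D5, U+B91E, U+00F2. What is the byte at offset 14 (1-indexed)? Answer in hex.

0x9E

1-indexed offset 14 is 0-indexed offset 13.
U+E8AB → 3-byte form EE A2 AB at offsets 0–2.
U+F9A4 → 3-byte form EF A6 A4 at offsets 3–5.
U+0118 → 2-byte form C4 98 at offsets 6–7.
U+E7D5 → 3-byte form EE 9F 95 at offsets 8–10.
U+B91E → 3-byte form EB A4 9E at offsets 11–13.
Offset 13 falls in char 5's range; it's byte 3 of EB A4 9E = 0x9E.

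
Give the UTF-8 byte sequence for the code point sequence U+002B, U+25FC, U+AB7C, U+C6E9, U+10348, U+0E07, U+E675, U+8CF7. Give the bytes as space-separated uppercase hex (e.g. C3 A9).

2B E2 97 BC EA AD BC EC 9B A9 F0 90 8D 88 E0 B8 87 EE 99 B5 E8 B3 B7

U+002B: 1-byte form → 2B.
U+25FC: 3-byte form → E2 97 BC.
U+AB7C: 3-byte form → EA AD BC.
U+C6E9: 3-byte form → EC 9B A9.
U+10348: 4-byte form → F0 90 8D 88.
U+0E07: 3-byte form → E0 B8 87.
U+E675: 3-byte form → EE 99 B5.
U+8CF7: 3-byte form → E8 B3 B7.
Concatenated (23 bytes): 2B E2 97 BC EA AD BC EC 9B A9 F0 90 8D 88 E0 B8 87 EE 99 B5 E8 B3 B7.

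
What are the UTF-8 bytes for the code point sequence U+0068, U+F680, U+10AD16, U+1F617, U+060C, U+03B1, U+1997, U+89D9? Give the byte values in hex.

68 EF 9A 80 F4 8A B4 96 F0 9F 98 97 D8 8C CE B1 E1 A6 97 E8 A7 99

U+0068: 1-byte form → 68.
U+F680: 3-byte form → EF 9A 80.
U+10AD16: 4-byte form → F4 8A B4 96.
U+1F617: 4-byte form → F0 9F 98 97.
U+060C: 2-byte form → D8 8C.
U+03B1: 2-byte form → CE B1.
U+1997: 3-byte form → E1 A6 97.
U+89D9: 3-byte form → E8 A7 99.
Concatenated (22 bytes): 68 EF 9A 80 F4 8A B4 96 F0 9F 98 97 D8 8C CE B1 E1 A6 97 E8 A7 99.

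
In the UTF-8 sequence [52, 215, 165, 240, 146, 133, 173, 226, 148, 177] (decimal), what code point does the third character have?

Offset 0: leading byte 0x34 = 00110100 → 1-byte char #1 = 34.
Offset 1: leading byte 0xD7 = 11010111 → 2-byte char #2 = D7 A5.
Offset 3: leading byte 0xF0 = 11110000 → 4-byte char #3 = F0 92 85 AD.
Leading byte 0xF0 = 11110000 matches 11110xxx → 4-byte sequence.
Byte 1: 0xF0 = 11110000, payload 000 (3 bits).
Byte 2: 0x92 = 10010010 (10xxxxxx ✓), payload 010010.
Byte 3: 0x85 = 10000101 (10xxxxxx ✓), payload 000101.
Byte 4: 0xAD = 10101101 (10xxxxxx ✓), payload 101101.
Concatenate: 000010010000101101101 = 0x1216D (21 bits → U+1216D).

U+1216D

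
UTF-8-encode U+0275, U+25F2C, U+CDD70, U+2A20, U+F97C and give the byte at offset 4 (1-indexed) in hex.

1-indexed offset 4 is 0-indexed offset 3.
U+0275 → 2-byte form C9 B5 at offsets 0–1.
U+25F2C → 4-byte form F0 A5 BC AC at offsets 2–5.
Offset 3 falls in char 2's range; it's byte 2 of F0 A5 BC AC = 0xA5.

0xA5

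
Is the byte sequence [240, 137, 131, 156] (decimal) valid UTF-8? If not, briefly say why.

Leading byte 0xF0 = 11110000 → 4-byte form.
Continuation bytes all match 10xxxxxx. Payload decodes to 0x90DC.
But 0x90DC < 0x10000, the minimum for a 4-byte sequence — this is an overlong encoding.

invalid (overlong encoding)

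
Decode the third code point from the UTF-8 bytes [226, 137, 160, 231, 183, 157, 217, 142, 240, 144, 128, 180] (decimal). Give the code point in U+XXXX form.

U+064E

Offset 0: leading byte 0xE2 = 11100010 → 3-byte char #1 = E2 89 A0.
Offset 3: leading byte 0xE7 = 11100111 → 3-byte char #2 = E7 B7 9D.
Offset 6: leading byte 0xD9 = 11011001 → 2-byte char #3 = D9 8E.
Leading byte 0xD9 = 11011001 matches 110xxxxx → 2-byte sequence.
Byte 1: 0xD9 = 11011001, payload 11001 (5 bits).
Byte 2: 0x8E = 10001110 (10xxxxxx ✓), payload 001110.
Concatenate: 11001001110 = 0x64E (11 bits → U+064E).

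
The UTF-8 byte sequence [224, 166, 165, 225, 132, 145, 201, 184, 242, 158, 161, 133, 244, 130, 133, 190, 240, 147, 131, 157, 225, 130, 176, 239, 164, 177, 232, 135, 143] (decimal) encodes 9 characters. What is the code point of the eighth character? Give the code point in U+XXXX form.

U+F931

Offset 0: leading byte 0xE0 = 11100000 → 3-byte char #1 = E0 A6 A5.
Offset 3: leading byte 0xE1 = 11100001 → 3-byte char #2 = E1 84 91.
Offset 6: leading byte 0xC9 = 11001001 → 2-byte char #3 = C9 B8.
Offset 8: leading byte 0xF2 = 11110010 → 4-byte char #4 = F2 9E A1 85.
Offset 12: leading byte 0xF4 = 11110100 → 4-byte char #5 = F4 82 85 BE.
Offset 16: leading byte 0xF0 = 11110000 → 4-byte char #6 = F0 93 83 9D.
Offset 20: leading byte 0xE1 = 11100001 → 3-byte char #7 = E1 82 B0.
Offset 23: leading byte 0xEF = 11101111 → 3-byte char #8 = EF A4 B1.
Leading byte 0xEF = 11101111 matches 1110xxxx → 3-byte sequence.
Byte 1: 0xEF = 11101111, payload 1111 (4 bits).
Byte 2: 0xA4 = 10100100 (10xxxxxx ✓), payload 100100.
Byte 3: 0xB1 = 10110001 (10xxxxxx ✓), payload 110001.
Concatenate: 1111100100110001 = 0xF931 (16 bits → U+F931).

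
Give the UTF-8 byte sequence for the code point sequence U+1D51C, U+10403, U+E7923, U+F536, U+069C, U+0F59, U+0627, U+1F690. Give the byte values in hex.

U+1D51C: 4-byte form → F0 9D 94 9C.
U+10403: 4-byte form → F0 90 90 83.
U+E7923: 4-byte form → F3 A7 A4 A3.
U+F536: 3-byte form → EF 94 B6.
U+069C: 2-byte form → DA 9C.
U+0F59: 3-byte form → E0 BD 99.
U+0627: 2-byte form → D8 A7.
U+1F690: 4-byte form → F0 9F 9A 90.
Concatenated (26 bytes): F0 9D 94 9C F0 90 90 83 F3 A7 A4 A3 EF 94 B6 DA 9C E0 BD 99 D8 A7 F0 9F 9A 90.

F0 9D 94 9C F0 90 90 83 F3 A7 A4 A3 EF 94 B6 DA 9C E0 BD 99 D8 A7 F0 9F 9A 90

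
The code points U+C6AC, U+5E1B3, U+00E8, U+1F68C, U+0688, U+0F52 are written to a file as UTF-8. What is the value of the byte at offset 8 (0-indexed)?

U+C6AC → 3-byte form EC 9A AC at offsets 0–2.
U+5E1B3 → 4-byte form F1 9E 86 B3 at offsets 3–6.
U+00E8 → 2-byte form C3 A8 at offsets 7–8.
Offset 8 falls in char 3's range; it's byte 2 of C3 A8 = 0xA8.

0xA8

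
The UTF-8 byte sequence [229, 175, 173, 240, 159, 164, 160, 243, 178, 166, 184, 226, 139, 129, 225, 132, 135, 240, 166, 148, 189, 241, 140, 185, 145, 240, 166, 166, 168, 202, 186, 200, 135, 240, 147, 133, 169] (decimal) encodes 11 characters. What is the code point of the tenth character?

Offset 0: leading byte 0xE5 = 11100101 → 3-byte char #1 = E5 AF AD.
Offset 3: leading byte 0xF0 = 11110000 → 4-byte char #2 = F0 9F A4 A0.
Offset 7: leading byte 0xF3 = 11110011 → 4-byte char #3 = F3 B2 A6 B8.
Offset 11: leading byte 0xE2 = 11100010 → 3-byte char #4 = E2 8B 81.
Offset 14: leading byte 0xE1 = 11100001 → 3-byte char #5 = E1 84 87.
Offset 17: leading byte 0xF0 = 11110000 → 4-byte char #6 = F0 A6 94 BD.
Offset 21: leading byte 0xF1 = 11110001 → 4-byte char #7 = F1 8C B9 91.
Offset 25: leading byte 0xF0 = 11110000 → 4-byte char #8 = F0 A6 A6 A8.
Offset 29: leading byte 0xCA = 11001010 → 2-byte char #9 = CA BA.
Offset 31: leading byte 0xC8 = 11001000 → 2-byte char #10 = C8 87.
Leading byte 0xC8 = 11001000 matches 110xxxxx → 2-byte sequence.
Byte 1: 0xC8 = 11001000, payload 01000 (5 bits).
Byte 2: 0x87 = 10000111 (10xxxxxx ✓), payload 000111.
Concatenate: 01000000111 = 0x207 (11 bits → U+0207).

U+0207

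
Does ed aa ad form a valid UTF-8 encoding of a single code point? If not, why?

Structurally a 3-byte sequence; payload = 0xDAAD.
But 0xDAAD is in U+D800–U+DFFF, the surrogate range. Surrogates are not Unicode scalar values and are forbidden in UTF-8.

invalid (encodes a surrogate (U+D800–U+DFFF))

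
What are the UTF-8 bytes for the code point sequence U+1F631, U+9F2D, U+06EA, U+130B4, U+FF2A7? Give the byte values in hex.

U+1F631: 4-byte form → F0 9F 98 B1.
U+9F2D: 3-byte form → E9 BC AD.
U+06EA: 2-byte form → DB AA.
U+130B4: 4-byte form → F0 93 82 B4.
U+FF2A7: 4-byte form → F3 BF 8A A7.
Concatenated (17 bytes): F0 9F 98 B1 E9 BC AD DB AA F0 93 82 B4 F3 BF 8A A7.

F0 9F 98 B1 E9 BC AD DB AA F0 93 82 B4 F3 BF 8A A7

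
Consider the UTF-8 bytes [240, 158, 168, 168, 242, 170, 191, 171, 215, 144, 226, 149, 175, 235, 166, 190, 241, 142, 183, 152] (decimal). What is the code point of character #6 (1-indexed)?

Offset 0: leading byte 0xF0 = 11110000 → 4-byte char #1 = F0 9E A8 A8.
Offset 4: leading byte 0xF2 = 11110010 → 4-byte char #2 = F2 AA BF AB.
Offset 8: leading byte 0xD7 = 11010111 → 2-byte char #3 = D7 90.
Offset 10: leading byte 0xE2 = 11100010 → 3-byte char #4 = E2 95 AF.
Offset 13: leading byte 0xEB = 11101011 → 3-byte char #5 = EB A6 BE.
Offset 16: leading byte 0xF1 = 11110001 → 4-byte char #6 = F1 8E B7 98.
Leading byte 0xF1 = 11110001 matches 11110xxx → 4-byte sequence.
Byte 1: 0xF1 = 11110001, payload 001 (3 bits).
Byte 2: 0x8E = 10001110 (10xxxxxx ✓), payload 001110.
Byte 3: 0xB7 = 10110111 (10xxxxxx ✓), payload 110111.
Byte 4: 0x98 = 10011000 (10xxxxxx ✓), payload 011000.
Concatenate: 001001110110111011000 = 0x4EDD8 (21 bits → U+4EDD8).

U+4EDD8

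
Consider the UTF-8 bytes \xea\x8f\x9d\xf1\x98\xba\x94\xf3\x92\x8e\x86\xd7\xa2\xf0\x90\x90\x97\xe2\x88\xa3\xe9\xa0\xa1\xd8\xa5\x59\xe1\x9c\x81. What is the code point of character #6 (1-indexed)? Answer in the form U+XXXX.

Offset 0: leading byte 0xEA = 11101010 → 3-byte char #1 = EA 8F 9D.
Offset 3: leading byte 0xF1 = 11110001 → 4-byte char #2 = F1 98 BA 94.
Offset 7: leading byte 0xF3 = 11110011 → 4-byte char #3 = F3 92 8E 86.
Offset 11: leading byte 0xD7 = 11010111 → 2-byte char #4 = D7 A2.
Offset 13: leading byte 0xF0 = 11110000 → 4-byte char #5 = F0 90 90 97.
Offset 17: leading byte 0xE2 = 11100010 → 3-byte char #6 = E2 88 A3.
Leading byte 0xE2 = 11100010 matches 1110xxxx → 3-byte sequence.
Byte 1: 0xE2 = 11100010, payload 0010 (4 bits).
Byte 2: 0x88 = 10001000 (10xxxxxx ✓), payload 001000.
Byte 3: 0xA3 = 10100011 (10xxxxxx ✓), payload 100011.
Concatenate: 0010001000100011 = 0x2223 (16 bits → U+2223).

U+2223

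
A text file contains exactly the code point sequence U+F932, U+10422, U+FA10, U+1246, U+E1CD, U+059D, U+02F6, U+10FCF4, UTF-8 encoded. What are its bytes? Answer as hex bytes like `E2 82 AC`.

EF A4 B2 F0 90 90 A2 EF A8 90 E1 89 86 EE 87 8D D6 9D CB B6 F4 8F B3 B4

U+F932: 3-byte form → EF A4 B2.
U+10422: 4-byte form → F0 90 90 A2.
U+FA10: 3-byte form → EF A8 90.
U+1246: 3-byte form → E1 89 86.
U+E1CD: 3-byte form → EE 87 8D.
U+059D: 2-byte form → D6 9D.
U+02F6: 2-byte form → CB B6.
U+10FCF4: 4-byte form → F4 8F B3 B4.
Concatenated (24 bytes): EF A4 B2 F0 90 90 A2 EF A8 90 E1 89 86 EE 87 8D D6 9D CB B6 F4 8F B3 B4.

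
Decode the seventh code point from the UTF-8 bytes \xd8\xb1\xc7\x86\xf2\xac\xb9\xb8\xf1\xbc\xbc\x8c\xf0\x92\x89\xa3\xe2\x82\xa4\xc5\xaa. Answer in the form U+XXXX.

U+016A

Offset 0: leading byte 0xD8 = 11011000 → 2-byte char #1 = D8 B1.
Offset 2: leading byte 0xC7 = 11000111 → 2-byte char #2 = C7 86.
Offset 4: leading byte 0xF2 = 11110010 → 4-byte char #3 = F2 AC B9 B8.
Offset 8: leading byte 0xF1 = 11110001 → 4-byte char #4 = F1 BC BC 8C.
Offset 12: leading byte 0xF0 = 11110000 → 4-byte char #5 = F0 92 89 A3.
Offset 16: leading byte 0xE2 = 11100010 → 3-byte char #6 = E2 82 A4.
Offset 19: leading byte 0xC5 = 11000101 → 2-byte char #7 = C5 AA.
Leading byte 0xC5 = 11000101 matches 110xxxxx → 2-byte sequence.
Byte 1: 0xC5 = 11000101, payload 00101 (5 bits).
Byte 2: 0xAA = 10101010 (10xxxxxx ✓), payload 101010.
Concatenate: 00101101010 = 0x16A (11 bits → U+016A).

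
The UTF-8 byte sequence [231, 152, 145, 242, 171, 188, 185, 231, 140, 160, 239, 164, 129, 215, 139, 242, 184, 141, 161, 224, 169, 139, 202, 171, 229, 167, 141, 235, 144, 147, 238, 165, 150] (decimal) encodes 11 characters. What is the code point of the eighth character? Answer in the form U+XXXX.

U+02AB

Offset 0: leading byte 0xE7 = 11100111 → 3-byte char #1 = E7 98 91.
Offset 3: leading byte 0xF2 = 11110010 → 4-byte char #2 = F2 AB BC B9.
Offset 7: leading byte 0xE7 = 11100111 → 3-byte char #3 = E7 8C A0.
Offset 10: leading byte 0xEF = 11101111 → 3-byte char #4 = EF A4 81.
Offset 13: leading byte 0xD7 = 11010111 → 2-byte char #5 = D7 8B.
Offset 15: leading byte 0xF2 = 11110010 → 4-byte char #6 = F2 B8 8D A1.
Offset 19: leading byte 0xE0 = 11100000 → 3-byte char #7 = E0 A9 8B.
Offset 22: leading byte 0xCA = 11001010 → 2-byte char #8 = CA AB.
Leading byte 0xCA = 11001010 matches 110xxxxx → 2-byte sequence.
Byte 1: 0xCA = 11001010, payload 01010 (5 bits).
Byte 2: 0xAB = 10101011 (10xxxxxx ✓), payload 101011.
Concatenate: 01010101011 = 0x2AB (11 bits → U+02AB).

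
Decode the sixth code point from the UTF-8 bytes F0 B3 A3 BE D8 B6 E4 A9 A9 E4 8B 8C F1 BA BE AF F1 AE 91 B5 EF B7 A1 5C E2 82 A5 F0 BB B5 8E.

U+6E475

Offset 0: leading byte 0xF0 = 11110000 → 4-byte char #1 = F0 B3 A3 BE.
Offset 4: leading byte 0xD8 = 11011000 → 2-byte char #2 = D8 B6.
Offset 6: leading byte 0xE4 = 11100100 → 3-byte char #3 = E4 A9 A9.
Offset 9: leading byte 0xE4 = 11100100 → 3-byte char #4 = E4 8B 8C.
Offset 12: leading byte 0xF1 = 11110001 → 4-byte char #5 = F1 BA BE AF.
Offset 16: leading byte 0xF1 = 11110001 → 4-byte char #6 = F1 AE 91 B5.
Leading byte 0xF1 = 11110001 matches 11110xxx → 4-byte sequence.
Byte 1: 0xF1 = 11110001, payload 001 (3 bits).
Byte 2: 0xAE = 10101110 (10xxxxxx ✓), payload 101110.
Byte 3: 0x91 = 10010001 (10xxxxxx ✓), payload 010001.
Byte 4: 0xB5 = 10110101 (10xxxxxx ✓), payload 110101.
Concatenate: 001101110010001110101 = 0x6E475 (21 bits → U+6E475).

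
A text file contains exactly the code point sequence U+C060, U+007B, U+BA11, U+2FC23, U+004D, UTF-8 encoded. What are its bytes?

EC 81 A0 7B EB A8 91 F0 AF B0 A3 4D

U+C060: 3-byte form → EC 81 A0.
U+007B: 1-byte form → 7B.
U+BA11: 3-byte form → EB A8 91.
U+2FC23: 4-byte form → F0 AF B0 A3.
U+004D: 1-byte form → 4D.
Concatenated (12 bytes): EC 81 A0 7B EB A8 91 F0 AF B0 A3 4D.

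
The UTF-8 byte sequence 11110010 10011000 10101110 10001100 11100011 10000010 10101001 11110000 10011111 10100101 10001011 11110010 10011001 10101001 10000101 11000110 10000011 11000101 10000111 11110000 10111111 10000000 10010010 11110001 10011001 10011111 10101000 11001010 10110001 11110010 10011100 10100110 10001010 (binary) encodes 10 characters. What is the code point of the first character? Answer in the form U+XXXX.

Offset 0: leading byte 0xF2 = 11110010 → 4-byte char #1 = F2 98 AE 8C.
Leading byte 0xF2 = 11110010 matches 11110xxx → 4-byte sequence.
Byte 1: 0xF2 = 11110010, payload 010 (3 bits).
Byte 2: 0x98 = 10011000 (10xxxxxx ✓), payload 011000.
Byte 3: 0xAE = 10101110 (10xxxxxx ✓), payload 101110.
Byte 4: 0x8C = 10001100 (10xxxxxx ✓), payload 001100.
Concatenate: 010011000101110001100 = 0x98B8C (21 bits → U+98B8C).

U+98B8C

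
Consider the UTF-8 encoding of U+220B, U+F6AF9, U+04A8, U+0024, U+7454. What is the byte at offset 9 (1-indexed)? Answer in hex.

0xA8

1-indexed offset 9 is 0-indexed offset 8.
U+220B → 3-byte form E2 88 8B at offsets 0–2.
U+F6AF9 → 4-byte form F3 B6 AB B9 at offsets 3–6.
U+04A8 → 2-byte form D2 A8 at offsets 7–8.
Offset 8 falls in char 3's range; it's byte 2 of D2 A8 = 0xA8.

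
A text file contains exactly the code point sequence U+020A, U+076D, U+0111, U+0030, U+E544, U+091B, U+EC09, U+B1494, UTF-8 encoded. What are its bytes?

U+020A: 2-byte form → C8 8A.
U+076D: 2-byte form → DD AD.
U+0111: 2-byte form → C4 91.
U+0030: 1-byte form → 30.
U+E544: 3-byte form → EE 95 84.
U+091B: 3-byte form → E0 A4 9B.
U+EC09: 3-byte form → EE B0 89.
U+B1494: 4-byte form → F2 B1 92 94.
Concatenated (20 bytes): C8 8A DD AD C4 91 30 EE 95 84 E0 A4 9B EE B0 89 F2 B1 92 94.

C8 8A DD AD C4 91 30 EE 95 84 E0 A4 9B EE B0 89 F2 B1 92 94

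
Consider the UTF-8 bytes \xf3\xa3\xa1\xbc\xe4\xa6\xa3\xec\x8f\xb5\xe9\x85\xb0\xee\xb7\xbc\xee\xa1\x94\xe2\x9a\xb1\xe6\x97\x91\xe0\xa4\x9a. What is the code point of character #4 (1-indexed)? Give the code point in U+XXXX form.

Offset 0: leading byte 0xF3 = 11110011 → 4-byte char #1 = F3 A3 A1 BC.
Offset 4: leading byte 0xE4 = 11100100 → 3-byte char #2 = E4 A6 A3.
Offset 7: leading byte 0xEC = 11101100 → 3-byte char #3 = EC 8F B5.
Offset 10: leading byte 0xE9 = 11101001 → 3-byte char #4 = E9 85 B0.
Leading byte 0xE9 = 11101001 matches 1110xxxx → 3-byte sequence.
Byte 1: 0xE9 = 11101001, payload 1001 (4 bits).
Byte 2: 0x85 = 10000101 (10xxxxxx ✓), payload 000101.
Byte 3: 0xB0 = 10110000 (10xxxxxx ✓), payload 110000.
Concatenate: 1001000101110000 = 0x9170 (16 bits → U+9170).

U+9170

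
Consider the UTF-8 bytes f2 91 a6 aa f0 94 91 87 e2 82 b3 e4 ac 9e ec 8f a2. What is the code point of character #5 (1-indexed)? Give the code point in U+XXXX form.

Offset 0: leading byte 0xF2 = 11110010 → 4-byte char #1 = F2 91 A6 AA.
Offset 4: leading byte 0xF0 = 11110000 → 4-byte char #2 = F0 94 91 87.
Offset 8: leading byte 0xE2 = 11100010 → 3-byte char #3 = E2 82 B3.
Offset 11: leading byte 0xE4 = 11100100 → 3-byte char #4 = E4 AC 9E.
Offset 14: leading byte 0xEC = 11101100 → 3-byte char #5 = EC 8F A2.
Leading byte 0xEC = 11101100 matches 1110xxxx → 3-byte sequence.
Byte 1: 0xEC = 11101100, payload 1100 (4 bits).
Byte 2: 0x8F = 10001111 (10xxxxxx ✓), payload 001111.
Byte 3: 0xA2 = 10100010 (10xxxxxx ✓), payload 100010.
Concatenate: 1100001111100010 = 0xC3E2 (16 bits → U+C3E2).

U+C3E2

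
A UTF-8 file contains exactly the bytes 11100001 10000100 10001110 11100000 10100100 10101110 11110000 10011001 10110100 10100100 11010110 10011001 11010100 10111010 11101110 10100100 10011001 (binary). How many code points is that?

6

Byte at offset 0: 0xE1 = 11100001 → 3-byte char (#1). Advance 3.
Byte at offset 3: 0xE0 = 11100000 → 3-byte char (#2). Advance 3.
Byte at offset 6: 0xF0 = 11110000 → 4-byte char (#3). Advance 4.
Byte at offset 10: 0xD6 = 11010110 → 2-byte char (#4). Advance 2.
Byte at offset 12: 0xD4 = 11010100 → 2-byte char (#5). Advance 2.
Byte at offset 14: 0xEE = 11101110 → 3-byte char (#6). Advance 3.
Reached end at offset 17 after 6 code points.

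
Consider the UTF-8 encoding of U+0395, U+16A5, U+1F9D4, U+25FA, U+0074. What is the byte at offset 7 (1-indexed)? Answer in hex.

0x9F

1-indexed offset 7 is 0-indexed offset 6.
U+0395 → 2-byte form CE 95 at offsets 0–1.
U+16A5 → 3-byte form E1 9A A5 at offsets 2–4.
U+1F9D4 → 4-byte form F0 9F A7 94 at offsets 5–8.
Offset 6 falls in char 3's range; it's byte 2 of F0 9F A7 94 = 0x9F.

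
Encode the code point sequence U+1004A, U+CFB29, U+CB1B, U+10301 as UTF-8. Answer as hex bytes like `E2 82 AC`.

F0 90 81 8A F3 8F AC A9 EC AC 9B F0 90 8C 81

U+1004A: 4-byte form → F0 90 81 8A.
U+CFB29: 4-byte form → F3 8F AC A9.
U+CB1B: 3-byte form → EC AC 9B.
U+10301: 4-byte form → F0 90 8C 81.
Concatenated (15 bytes): F0 90 81 8A F3 8F AC A9 EC AC 9B F0 90 8C 81.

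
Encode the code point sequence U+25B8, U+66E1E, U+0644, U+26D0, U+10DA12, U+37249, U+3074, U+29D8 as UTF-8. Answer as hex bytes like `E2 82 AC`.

U+25B8: 3-byte form → E2 96 B8.
U+66E1E: 4-byte form → F1 A6 B8 9E.
U+0644: 2-byte form → D9 84.
U+26D0: 3-byte form → E2 9B 90.
U+10DA12: 4-byte form → F4 8D A8 92.
U+37249: 4-byte form → F0 B7 89 89.
U+3074: 3-byte form → E3 81 B4.
U+29D8: 3-byte form → E2 A7 98.
Concatenated (26 bytes): E2 96 B8 F1 A6 B8 9E D9 84 E2 9B 90 F4 8D A8 92 F0 B7 89 89 E3 81 B4 E2 A7 98.

E2 96 B8 F1 A6 B8 9E D9 84 E2 9B 90 F4 8D A8 92 F0 B7 89 89 E3 81 B4 E2 A7 98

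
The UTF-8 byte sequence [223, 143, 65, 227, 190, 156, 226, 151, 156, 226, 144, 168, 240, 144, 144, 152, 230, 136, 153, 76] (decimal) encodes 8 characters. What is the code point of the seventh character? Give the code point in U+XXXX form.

U+6219

Offset 0: leading byte 0xDF = 11011111 → 2-byte char #1 = DF 8F.
Offset 2: leading byte 0x41 = 01000001 → 1-byte char #2 = 41.
Offset 3: leading byte 0xE3 = 11100011 → 3-byte char #3 = E3 BE 9C.
Offset 6: leading byte 0xE2 = 11100010 → 3-byte char #4 = E2 97 9C.
Offset 9: leading byte 0xE2 = 11100010 → 3-byte char #5 = E2 90 A8.
Offset 12: leading byte 0xF0 = 11110000 → 4-byte char #6 = F0 90 90 98.
Offset 16: leading byte 0xE6 = 11100110 → 3-byte char #7 = E6 88 99.
Leading byte 0xE6 = 11100110 matches 1110xxxx → 3-byte sequence.
Byte 1: 0xE6 = 11100110, payload 0110 (4 bits).
Byte 2: 0x88 = 10001000 (10xxxxxx ✓), payload 001000.
Byte 3: 0x99 = 10011001 (10xxxxxx ✓), payload 011001.
Concatenate: 0110001000011001 = 0x6219 (16 bits → U+6219).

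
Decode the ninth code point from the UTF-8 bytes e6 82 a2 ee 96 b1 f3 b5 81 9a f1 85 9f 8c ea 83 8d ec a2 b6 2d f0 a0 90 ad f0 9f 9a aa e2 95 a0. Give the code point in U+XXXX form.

U+1F6AA

Offset 0: leading byte 0xE6 = 11100110 → 3-byte char #1 = E6 82 A2.
Offset 3: leading byte 0xEE = 11101110 → 3-byte char #2 = EE 96 B1.
Offset 6: leading byte 0xF3 = 11110011 → 4-byte char #3 = F3 B5 81 9A.
Offset 10: leading byte 0xF1 = 11110001 → 4-byte char #4 = F1 85 9F 8C.
Offset 14: leading byte 0xEA = 11101010 → 3-byte char #5 = EA 83 8D.
Offset 17: leading byte 0xEC = 11101100 → 3-byte char #6 = EC A2 B6.
Offset 20: leading byte 0x2D = 00101101 → 1-byte char #7 = 2D.
Offset 21: leading byte 0xF0 = 11110000 → 4-byte char #8 = F0 A0 90 AD.
Offset 25: leading byte 0xF0 = 11110000 → 4-byte char #9 = F0 9F 9A AA.
Leading byte 0xF0 = 11110000 matches 11110xxx → 4-byte sequence.
Byte 1: 0xF0 = 11110000, payload 000 (3 bits).
Byte 2: 0x9F = 10011111 (10xxxxxx ✓), payload 011111.
Byte 3: 0x9A = 10011010 (10xxxxxx ✓), payload 011010.
Byte 4: 0xAA = 10101010 (10xxxxxx ✓), payload 101010.
Concatenate: 000011111011010101010 = 0x1F6AA (21 bits → U+1F6AA).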